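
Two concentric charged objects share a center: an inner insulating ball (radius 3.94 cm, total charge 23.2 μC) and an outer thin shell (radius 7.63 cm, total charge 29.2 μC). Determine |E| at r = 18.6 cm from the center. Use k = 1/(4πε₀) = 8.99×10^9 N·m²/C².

Take a concentric spherical Gaussian surface of radius r = 18.6 cm (r > 7.63 cm, enclosing both).
Q_enc = (23.2 μC) + (29.2 μC) = 5.24e-5 C.
Since E is radial and uniform over the Gaussian sphere, Φ = E·4πr² = Q_enc/ε₀.
E = k|Q_enc|/r² = (8.99×10^9)(5.24×10^-5)/(0.186)² = 1.36×10^7 N/C.

1.36×10^7 N/C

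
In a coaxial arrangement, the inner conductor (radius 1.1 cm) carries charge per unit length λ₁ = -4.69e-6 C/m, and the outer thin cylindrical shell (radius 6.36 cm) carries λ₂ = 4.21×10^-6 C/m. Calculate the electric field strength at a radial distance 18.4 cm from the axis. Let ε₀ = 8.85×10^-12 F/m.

Coaxial Gaussian cylinder, radius r = 18.4 cm, length L (r > 6.36 cm, enclosing both).
λ_enc = λ₁ + λ₂ = (-4.69×10^-6) + (4.21×10^-6) = -4.80e-7 C/m.
By Gauss's law (flux through the curved wall only), E·2πrL = λ_enc L/ε₀.
E = |λ_enc|/(2πε₀r) = (4.80×10^-7)/(2π·8.85×10^-12·0.184) = 4.69×10^4 N/C.

E ≈ 4.69×10^4 N/C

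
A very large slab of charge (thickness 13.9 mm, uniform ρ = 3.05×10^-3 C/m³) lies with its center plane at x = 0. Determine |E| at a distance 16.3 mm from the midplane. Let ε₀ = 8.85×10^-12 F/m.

E ≈ 2.40e6 N/C

The point |x| = 16.3 mm lies outside the slab (half-thickness 0.00695 m). A symmetric pillbox spanning the full slab encloses Q_enc = ρ·d·A.
Flux = 2EA ⇒ E = |ρ|d/(2ε₀), independent of distance outside.
E = (3.05×10^-3)(0.0139)/(2·8.85×10^-12) = 2.40×10^6 N/C.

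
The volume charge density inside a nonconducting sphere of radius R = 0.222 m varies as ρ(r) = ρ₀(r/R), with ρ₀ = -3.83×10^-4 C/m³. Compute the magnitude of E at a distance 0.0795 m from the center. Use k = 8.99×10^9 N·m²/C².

|E| = 3.08×10^5 N/C

Use a concentric Gaussian sphere at r = 0.0795 m (r < R).
Q_enc = ∫₀^r ρ(r')·4πr'² dr' = (4πρ₀/R) ∫₀^r r'^3 dr' = 4πρ₀ r^4/(4·R) = -2.165×10^-7 C.
Since E is radial and uniform over the Gaussian sphere, Φ = E·4πr² = Q_enc/ε₀.
E = k|Q_enc|/r² = (8.99×10^9)(2.165e-7)/(0.0795)² = 3.08e5 N/C.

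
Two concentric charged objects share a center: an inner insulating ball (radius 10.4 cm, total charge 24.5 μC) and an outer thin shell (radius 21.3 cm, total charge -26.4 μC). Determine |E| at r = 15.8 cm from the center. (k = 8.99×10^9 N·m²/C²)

|E| = 8.82×10^6 N/C

By spherical symmetry E is radial; choose a Gaussian sphere of radius r = 15.8 cm (between the bodies, 10.4 cm < r < 21.3 cm).
The shell at 21.3 cm lies outside the Gaussian surface, so Q_enc = 24.5 μC = 2.45e-5 C.
Applying ∮E·dA = Q_enc/ε₀ with Φ = E(4πr²):
E = k|Q_enc|/r² = (8.99×10^9)(2.45e-5)/(0.158)² = 8.82×10^6 N/C.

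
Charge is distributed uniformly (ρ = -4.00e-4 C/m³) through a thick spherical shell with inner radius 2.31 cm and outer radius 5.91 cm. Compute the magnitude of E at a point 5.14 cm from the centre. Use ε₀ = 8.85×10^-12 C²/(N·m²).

|E| ≈ 7.04×10^5 V/m

By spherical symmetry E is radial; choose a Gaussian sphere of radius r = 5.14 cm (within the shell material, 2.31 cm < r < 5.91 cm).
Only the shell between 2.31 cm and r is enclosed: Q_enc = ρ·(4π/3)(r³ − a³) = (-4.00×10^-4)·(4π/3)·((0.0514)³ − (0.0231)³) = -2.069×10^-7 C.
Since E is radial and uniform over the Gaussian sphere, Φ = E·4πr² = Q_enc/ε₀.
E = |Q_enc|/(4πε₀r²) = (2.069e-7)/(4π·8.85×10^-12·(0.0514)²) = 7.04×10^5 N/C.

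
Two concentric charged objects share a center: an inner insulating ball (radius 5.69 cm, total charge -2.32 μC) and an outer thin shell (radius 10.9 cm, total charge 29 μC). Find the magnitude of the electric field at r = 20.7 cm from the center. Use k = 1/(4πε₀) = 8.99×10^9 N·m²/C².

E ≈ 5.60e6 N/C

Symmetry ⇒ E = E(r) r̂. Gaussian sphere of radius r = 20.7 cm (r > 10.9 cm, enclosing both).
Q_enc = (-2.32 μC) + (29 μC) = 2.668×10^-5 C.
Since E is radial and uniform over the Gaussian sphere, Φ = E·4πr² = Q_enc/ε₀.
E = k|Q_enc|/r² = (8.99×10^9)(2.668×10^-5)/(0.207)² = 5.60×10^6 N/C.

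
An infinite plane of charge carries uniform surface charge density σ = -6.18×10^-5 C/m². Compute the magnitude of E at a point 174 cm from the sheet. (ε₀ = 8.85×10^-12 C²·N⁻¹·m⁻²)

By planar symmetry E is perpendicular to the sheet and uniform; use a Gaussian pillbox with flat faces of area A on each side of the sheet.
Flux Φ = 2EA and Q_enc = σA, so 2EA = σA/ε₀ ⇒ E = |σ|/(2ε₀), independent of distance.
E = |σ|/(2ε₀) = (6.18×10^-5)/(2·8.85×10^-12) = 3.49×10^6 N/C.

|E| = 3.49×10^6 N/C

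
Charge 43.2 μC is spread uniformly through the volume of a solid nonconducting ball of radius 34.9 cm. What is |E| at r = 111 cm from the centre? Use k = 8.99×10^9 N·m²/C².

E ≈ 3.15×10^5 V/m

By spherical symmetry E is radial; choose a Gaussian sphere of radius r = 111 cm (r > R, so the entire charge is enclosed).
Q_enc = 43.2 μC = 4.32×10^-5 C.
Applying ∮E·dA = Q_enc/ε₀ with Φ = E(4πr²):
E = k|Q_enc|/r² = (8.99×10^9)(4.32e-5)/(1.11)² = 3.15e5 N/C.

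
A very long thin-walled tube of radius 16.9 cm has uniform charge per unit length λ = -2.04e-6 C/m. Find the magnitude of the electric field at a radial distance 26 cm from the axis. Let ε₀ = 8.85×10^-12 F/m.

|E| ≈ 1.41×10^5 V/m

Choose a coaxial cylinder of radius r = 26 cm (arbitrary length L) as the Gaussian surface (r > 16.9 cm).
The full line charge is enclosed: λ_enc = -2.04×10^-6 C/m.
Applying ∮E·dA = Q_enc/ε₀ with the end caps contributing no flux:
E = |λ_enc|/(2πε₀r) = (2.04×10^-6)/(2π·8.85×10^-12·0.26) = 1.41×10^5 N/C.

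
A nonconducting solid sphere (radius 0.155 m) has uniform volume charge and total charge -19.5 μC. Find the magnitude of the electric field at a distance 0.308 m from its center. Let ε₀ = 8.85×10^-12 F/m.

Symmetry ⇒ E = E(r) r̂. Gaussian sphere of radius r = 0.308 m (r > R, so the entire charge is enclosed).
Q_enc = -19.5 μC = -1.95×10^-5 C.
Since E is radial and uniform over the Gaussian sphere, Φ = E·4πr² = Q_enc/ε₀.
E = |Q_enc|/(4πε₀r²) = (1.95×10^-5)/(4π·8.85×10^-12·(0.308)²) = 1.85×10^6 N/C.

|E| = 1.85e6 V/m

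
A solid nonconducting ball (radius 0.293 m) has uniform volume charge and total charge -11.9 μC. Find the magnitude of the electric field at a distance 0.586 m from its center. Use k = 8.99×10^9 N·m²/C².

Use a concentric Gaussian sphere at r = 0.586 m (r > R, so the entire charge is enclosed).
Q_enc = -11.9 μC = -1.19×10^-5 C.
Applying ∮E·dA = Q_enc/ε₀ with Φ = E(4πr²):
E = k|Q_enc|/r² = (8.99×10^9)(1.19×10^-5)/(0.586)² = 3.12×10^5 N/C.

E ≈ 3.12×10^5 N/C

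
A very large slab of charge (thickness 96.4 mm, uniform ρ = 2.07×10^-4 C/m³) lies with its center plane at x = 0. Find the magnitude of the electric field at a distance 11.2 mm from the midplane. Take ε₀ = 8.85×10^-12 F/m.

By symmetry E is perpendicular to the slab. A Gaussian pillbox from −11.2 mm to +11.2 mm (face area A) lies entirely within the slab.
Q_enc = ρ·(2x)·A and flux = 2EA, so 2EA = 2ρxA/ε₀ ⇒ E = |ρ|x/ε₀.
E = (2.07×10^-4)(0.0112)/(8.85×10^-12) = 2.62×10^5 N/C.

|E| = 2.62×10^5 N/C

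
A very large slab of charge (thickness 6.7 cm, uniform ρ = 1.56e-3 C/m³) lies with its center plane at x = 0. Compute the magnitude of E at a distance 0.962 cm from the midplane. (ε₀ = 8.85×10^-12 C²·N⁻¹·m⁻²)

By symmetry E is perpendicular to the slab. A Gaussian pillbox from −0.962 cm to +0.962 cm (face area A) lies entirely within the slab.
Q_enc = ρ·(2x)·A and flux = 2EA, so 2EA = 2ρxA/ε₀ ⇒ E = |ρ|x/ε₀.
E = (1.56×10^-3)(0.00962)/(8.85×10^-12) = 1.70×10^6 N/C.

E = 1.70×10^6 N/C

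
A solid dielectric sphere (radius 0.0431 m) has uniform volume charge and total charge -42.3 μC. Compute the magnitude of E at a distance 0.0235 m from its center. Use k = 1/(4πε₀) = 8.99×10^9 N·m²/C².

E = 1.12×10^8 V/m

By spherical symmetry E is radial; choose a Gaussian sphere of radius r = 0.0235 m (r < R).
Only the charge within r is enclosed: Q_enc = Q·(r/R)³ = (-42.3 μC)·(0.0235 m/0.0431 m)³ = -6.857×10^-6 C.
Gauss's law: E·4πr² = Q_enc/ε₀.
E = k|Q_enc|/r² = (8.99×10^9)(6.857×10^-6)/(0.0235)² = 1.12×10^8 N/C.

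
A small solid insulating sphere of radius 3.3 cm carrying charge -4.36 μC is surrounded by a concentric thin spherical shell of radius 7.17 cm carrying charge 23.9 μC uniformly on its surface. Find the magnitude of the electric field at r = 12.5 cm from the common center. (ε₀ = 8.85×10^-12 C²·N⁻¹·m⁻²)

Use a concentric Gaussian sphere at r = 12.5 cm (r > 7.17 cm, enclosing both).
Q_enc = (-4.36 μC) + (23.9 μC) = 1.954×10^-5 C.
Gauss's law: E·4πr² = Q_enc/ε₀.
E = |Q_enc|/(4πε₀r²) = (1.954e-5)/(4π·8.85×10^-12·(0.125)²) = 1.12e7 N/C.

|E| = 1.12e7 N/C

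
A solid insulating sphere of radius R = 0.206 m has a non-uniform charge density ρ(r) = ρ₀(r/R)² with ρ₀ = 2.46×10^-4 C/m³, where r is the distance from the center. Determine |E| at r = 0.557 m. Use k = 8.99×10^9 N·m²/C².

Take a concentric spherical Gaussian surface of radius r = 0.557 m (r > R, all charge enclosed).
Q_enc = 4π ∫₀^R ρ₀(r'/R)^2 r'² dr' = 4πρ₀R³/5 = 5.405×10^-6 C.
Gauss's law: E·4πr² = Q_enc/ε₀.
E = k|Q_enc|/r² = (8.99×10^9)(5.405×10^-6)/(0.557)² = 1.57×10^5 N/C.

E = 1.57e5 N/C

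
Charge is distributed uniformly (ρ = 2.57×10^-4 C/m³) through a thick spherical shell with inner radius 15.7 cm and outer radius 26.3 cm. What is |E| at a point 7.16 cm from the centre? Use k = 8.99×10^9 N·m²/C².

Use a concentric Gaussian sphere at r = 7.16 cm (r < 15.7 cm, inside the empty cavity).
No charge is enclosed, so by Gauss's law E·4πr² = 0 ⇒ E = 0.

E = 0 (no enclosed charge)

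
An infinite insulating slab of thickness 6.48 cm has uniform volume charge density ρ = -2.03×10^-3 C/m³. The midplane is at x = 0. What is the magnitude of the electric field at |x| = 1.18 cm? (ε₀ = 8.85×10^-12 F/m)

By symmetry E is perpendicular to the slab. A Gaussian pillbox from −1.18 cm to +1.18 cm (face area A) lies entirely within the slab.
Q_enc = ρ·(2x)·A and flux = 2EA, so 2EA = 2ρxA/ε₀ ⇒ E = |ρ|x/ε₀.
E = (2.03×10^-3)(0.0118)/(8.85×10^-12) = 2.71e6 N/C.

|E| ≈ 2.71e6 N/C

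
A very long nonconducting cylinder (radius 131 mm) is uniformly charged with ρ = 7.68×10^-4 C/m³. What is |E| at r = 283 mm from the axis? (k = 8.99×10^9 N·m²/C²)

|E| ≈ 2.63×10^6 N/C

By cylindrical symmetry E is radial; use a coaxial Gaussian cylinder of radius 283 mm and length L (r > 131 mm, full cross-section enclosed).
λ_enc = ρ·πR² = (7.68×10^-4)π(0.131)² = 4.141×10^-5 C/m.
Gauss's law: E·2πrL = λ_enc L/ε₀.
E = 2k|λ_enc|/r = 2(8.99×10^9)(4.141e-5)/(0.283) = 2.63×10^6 N/C.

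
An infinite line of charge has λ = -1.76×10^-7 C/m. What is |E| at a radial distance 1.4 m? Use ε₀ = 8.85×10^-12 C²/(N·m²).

|E| ≈ 2.26e3 V/m

By cylindrical symmetry E is radial; use a coaxial Gaussian cylinder of radius 1.4 m and length L.
Q_enc = λL, so λ_enc = -1.76e-7 C/m.
By Gauss's law (flux through the curved wall only), E·2πrL = λ_enc L/ε₀.
E = |λ_enc|/(2πε₀r) = (1.76×10^-7)/(2π·8.85×10^-12·1.4) = 2.26×10^3 N/C.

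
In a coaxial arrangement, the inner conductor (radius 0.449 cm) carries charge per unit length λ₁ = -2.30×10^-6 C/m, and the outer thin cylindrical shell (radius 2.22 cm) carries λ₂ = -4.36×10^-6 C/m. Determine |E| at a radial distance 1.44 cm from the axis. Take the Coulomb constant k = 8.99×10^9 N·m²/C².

By cylindrical symmetry E is radial; use a coaxial Gaussian cylinder of radius 1.44 cm and length L (between the conductors, 0.449 cm < r < 2.22 cm).
Only the inner wire is enclosed; the outer shell contributes nothing inside itself. λ_enc = λ₁ = -2.30×10^-6 C/m.
Since E is radial and uniform over the curved surface, Φ = E·2πrL = Q_enc/ε₀ = λ_enc L/ε₀.
E = 2k|λ_enc|/r = 2(8.99×10^9)(2.30×10^-6)/(0.0144) = 2.87×10^6 N/C.

E = 2.87×10^6 N/C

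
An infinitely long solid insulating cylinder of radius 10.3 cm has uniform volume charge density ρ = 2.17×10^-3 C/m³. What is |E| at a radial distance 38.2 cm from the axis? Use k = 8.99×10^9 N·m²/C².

|E| = 3.40e6 V/m

Take a coaxial cylindrical Gaussian surface of radius r = 38.2 cm and length L (r > 10.3 cm, full cross-section enclosed).
λ_enc = ρ·πR² = (2.17×10^-3)π(0.103)² = 7.232e-5 C/m.
Gauss's law: E·2πrL = λ_enc L/ε₀.
E = 2k|λ_enc|/r = 2(8.99×10^9)(7.232×10^-5)/(0.382) = 3.40×10^6 N/C.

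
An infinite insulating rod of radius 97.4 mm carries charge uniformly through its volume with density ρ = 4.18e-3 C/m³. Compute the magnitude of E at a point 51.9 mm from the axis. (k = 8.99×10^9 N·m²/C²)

By cylindrical symmetry E is radial; use a coaxial Gaussian cylinder of radius 51.9 mm and length L (r < R).
Enclosed charge per unit length: λ_enc = ρ·πr² = (4.18×10^-3)π(0.0519)² = 3.537×10^-5 C/m.
Applying ∮E·dA = Q_enc/ε₀ with the end caps contributing no flux:
E = 2k|λ_enc|/r = 2(8.99×10^9)(3.537×10^-5)/(0.0519) = 1.23e7 N/C.

|E| = 1.23e7 V/m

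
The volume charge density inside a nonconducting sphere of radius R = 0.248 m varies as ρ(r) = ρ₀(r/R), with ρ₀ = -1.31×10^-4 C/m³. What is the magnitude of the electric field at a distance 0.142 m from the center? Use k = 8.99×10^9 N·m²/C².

Use a concentric Gaussian sphere at r = 0.142 m (r < R).
Integrate the density: Q_enc = 4π ∫₀^r ρ₀(r'/R)^1 r'² dr' = 4πρ₀ r^4/(4·R) = -6.747×10^-7 C.
By Gauss's law, ∮E·dA = E·4πr² = Q_enc/ε₀.
E = k|Q_enc|/r² = (8.99×10^9)(6.747×10^-7)/(0.142)² = 3.01e5 N/C.

E ≈ 3.01e5 V/m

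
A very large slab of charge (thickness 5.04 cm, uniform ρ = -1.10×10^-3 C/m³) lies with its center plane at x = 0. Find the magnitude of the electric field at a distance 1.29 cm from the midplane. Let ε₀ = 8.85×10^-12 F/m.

By symmetry E is perpendicular to the slab. A Gaussian pillbox from −1.29 cm to +1.29 cm (face area A) lies entirely within the slab.
Q_enc = ρ·(2x)·A and flux = 2EA, so 2EA = 2ρxA/ε₀ ⇒ E = |ρ|x/ε₀.
E = (1.10×10^-3)(0.0129)/(8.85×10^-12) = 1.60×10^6 N/C.

E = 1.60e6 N/C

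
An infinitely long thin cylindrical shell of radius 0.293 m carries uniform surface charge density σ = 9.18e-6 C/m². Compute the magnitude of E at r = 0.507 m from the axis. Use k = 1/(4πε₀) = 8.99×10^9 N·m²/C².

E ≈ 5.99×10^5 N/C

Coaxial Gaussian cylinder, radius r = 0.507 m, length L (r > 0.293 m).
The whole shell is enclosed: λ_enc = σ·2πR = (9.18×10^-6)·2π·(0.293) = 1.69×10^-5 C/m.
By Gauss's law (flux through the curved wall only), E·2πrL = λ_enc L/ε₀.
E = 2k|λ_enc|/r = 2(8.99×10^9)(1.69×10^-5)/(0.507) = 5.99×10^5 N/C.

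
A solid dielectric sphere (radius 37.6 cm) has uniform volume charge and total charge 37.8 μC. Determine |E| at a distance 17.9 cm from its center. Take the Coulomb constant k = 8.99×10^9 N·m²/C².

By spherical symmetry E is radial; choose a Gaussian sphere of radius r = 17.9 cm (r < R).
Only the charge within r is enclosed: Q_enc = Q·(r/R)³ = (37.8 μC)·(17.9 cm/37.6 cm)³ = 4.078e-6 C.
Since E is radial and uniform over the Gaussian sphere, Φ = E·4πr² = Q_enc/ε₀.
E = k|Q_enc|/r² = (8.99×10^9)(4.078×10^-6)/(0.179)² = 1.14×10^6 N/C.

|E| = 1.14×10^6 N/C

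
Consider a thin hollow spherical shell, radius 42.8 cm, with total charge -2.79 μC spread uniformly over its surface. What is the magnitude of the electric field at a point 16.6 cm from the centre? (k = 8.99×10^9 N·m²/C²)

Use a concentric Gaussian sphere at r = 16.6 cm (inside the shell, r < 42.8 cm).
All the charge is outside the Gaussian surface: Q_enc = 0, hence E = 0 everywhere inside the shell.

E = 0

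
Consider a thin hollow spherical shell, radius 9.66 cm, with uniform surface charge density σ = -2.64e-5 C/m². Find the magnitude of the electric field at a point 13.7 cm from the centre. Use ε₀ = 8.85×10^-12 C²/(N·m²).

1.48×10^6 N/C

Take a concentric spherical Gaussian surface of radius r = 13.7 cm (r > 9.66 cm).
The entire shell is enclosed: Q_enc = σ·4πR² = (-2.64e-5)·4π·(0.0966)² = -3.096×10^-6 C.
By Gauss's law, ∮E·dA = E·4πr² = Q_enc/ε₀.
E = |Q_enc|/(4πε₀r²) = (3.096×10^-6)/(4π·8.85×10^-12·(0.137)²) = 1.48×10^6 N/C.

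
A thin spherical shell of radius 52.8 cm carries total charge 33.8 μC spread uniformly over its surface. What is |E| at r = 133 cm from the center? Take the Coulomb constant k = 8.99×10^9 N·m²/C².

Take a concentric spherical Gaussian surface of radius r = 133 cm (r > 52.8 cm).
The entire shell is enclosed: Q_enc = 3.38×10^-5 C.
Since E is radial and uniform over the Gaussian sphere, Φ = E·4πr² = Q_enc/ε₀.
E = k|Q_enc|/r² = (8.99×10^9)(3.38e-5)/(1.33)² = 1.72×10^5 N/C.

E ≈ 1.72e5 V/m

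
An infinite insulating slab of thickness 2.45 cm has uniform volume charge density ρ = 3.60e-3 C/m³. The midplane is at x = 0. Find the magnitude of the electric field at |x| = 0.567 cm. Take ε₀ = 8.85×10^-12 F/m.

By symmetry E is perpendicular to the slab. A Gaussian pillbox from −0.567 cm to +0.567 cm (face area A) lies entirely within the slab.
Q_enc = ρ·(2x)·A and flux = 2EA, so 2EA = 2ρxA/ε₀ ⇒ E = |ρ|x/ε₀.
E = (3.60e-3)(0.00567)/(8.85×10^-12) = 2.31e6 N/C.

|E| ≈ 2.31e6 N/C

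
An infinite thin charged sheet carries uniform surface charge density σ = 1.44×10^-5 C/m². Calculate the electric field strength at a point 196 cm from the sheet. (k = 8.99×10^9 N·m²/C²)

Choose a cylindrical pillbox piercing the sheet, end faces (area A) parallel to it.
Flux Φ = 2EA and Q_enc = σA, so 2EA = σA/ε₀ ⇒ E = |σ|/(2ε₀), independent of distance.
E = 2πk|σ| = 2π(8.99×10^9)(1.44×10^-5) = 8.13×10^5 N/C.

8.13×10^5 V/m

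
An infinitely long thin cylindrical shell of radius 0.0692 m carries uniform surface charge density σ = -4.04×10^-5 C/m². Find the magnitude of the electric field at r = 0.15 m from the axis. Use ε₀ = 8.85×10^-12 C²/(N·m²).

Coaxial Gaussian cylinder, radius r = 0.15 m, length L (r > 0.0692 m).
The whole shell is enclosed: λ_enc = σ·2πR = (-4.04×10^-5)·2π·(0.0692) = -1.757e-5 C/m.
Gauss's law: E·2πrL = λ_enc L/ε₀.
E = |λ_enc|/(2πε₀r) = (1.757×10^-5)/(2π·8.85×10^-12·0.15) = 2.11×10^6 N/C.

|E| = 2.11×10^6 N/C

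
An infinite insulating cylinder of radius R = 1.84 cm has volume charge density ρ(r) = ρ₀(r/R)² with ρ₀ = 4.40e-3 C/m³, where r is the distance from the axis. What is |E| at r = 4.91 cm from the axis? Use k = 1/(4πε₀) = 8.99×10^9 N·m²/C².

E ≈ 8.57×10^5 V/m

Coaxial Gaussian cylinder, radius r = 4.91 cm, length L (r > R, full charge per length enclosed).
λ_enc = 2π ∫₀^R ρ₀(r'/R)^2 r' dr' = 2πρ₀R²/4 = 2.34×10^-6 C/m.
By Gauss's law (flux through the curved wall only), E·2πrL = λ_enc L/ε₀.
E = 2k|λ_enc|/r = 2(8.99×10^9)(2.34e-6)/(0.0491) = 8.57×10^5 N/C.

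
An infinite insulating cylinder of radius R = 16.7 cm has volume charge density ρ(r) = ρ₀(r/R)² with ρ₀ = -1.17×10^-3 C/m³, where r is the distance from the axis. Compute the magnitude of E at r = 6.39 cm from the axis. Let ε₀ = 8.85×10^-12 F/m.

Coaxial Gaussian cylinder, radius r = 6.39 cm, length L (r < R).
λ_enc = ∫₀^r ρ(r')·2πr' dr' = (2πρ₀/R²)·r^4/4 = -1.099×10^-6 C/m.
Applying ∮E·dA = Q_enc/ε₀ with the end caps contributing no flux:
E = |λ_enc|/(2πε₀r) = (1.099×10^-6)/(2π·8.85×10^-12·0.0639) = 3.09e5 N/C.

|E| ≈ 3.09e5 N/C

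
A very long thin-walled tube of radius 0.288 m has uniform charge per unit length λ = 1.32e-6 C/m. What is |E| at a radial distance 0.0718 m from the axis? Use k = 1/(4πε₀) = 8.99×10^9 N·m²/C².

|E| = 0 N/C

Choose a coaxial cylinder of radius r = 0.0718 m (arbitrary length L) as the Gaussian surface (r < 0.288 m, inside the shell).
All the surface charge lies outside this cylinder: Q_enc = 0, hence E = 0.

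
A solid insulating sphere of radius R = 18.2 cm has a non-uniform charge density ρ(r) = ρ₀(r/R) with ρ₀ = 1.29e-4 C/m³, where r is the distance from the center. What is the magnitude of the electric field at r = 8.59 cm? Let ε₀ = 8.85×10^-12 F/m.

Take a concentric spherical Gaussian surface of radius r = 8.59 cm (r < R).
Integrate the density: Q_enc = 4π ∫₀^r ρ₀(r'/R)^1 r'² dr' = 4πρ₀ r^4/(4·R) = 1.212×10^-7 C.
Since E is radial and uniform over the Gaussian sphere, Φ = E·4πr² = Q_enc/ε₀.
E = |Q_enc|/(4πε₀r²) = (1.212×10^-7)/(4π·8.85×10^-12·(0.0859)²) = 1.48×10^5 N/C.

1.48×10^5 N/C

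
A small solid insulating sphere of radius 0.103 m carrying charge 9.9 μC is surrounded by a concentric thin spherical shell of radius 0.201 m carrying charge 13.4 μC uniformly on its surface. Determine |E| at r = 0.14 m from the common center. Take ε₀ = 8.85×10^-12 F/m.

|E| = 4.54×10^6 N/C

By spherical symmetry E is radial; choose a Gaussian sphere of radius r = 0.14 m (between the bodies, 0.103 m < r < 0.201 m).
Only the inner charge is enclosed; the outer shell contributes nothing inside itself. Q_enc = 9.9 μC = 9.90e-6 C.
Gauss's law: E·4πr² = Q_enc/ε₀.
E = |Q_enc|/(4πε₀r²) = (9.90×10^-6)/(4π·8.85×10^-12·(0.14)²) = 4.54×10^6 N/C.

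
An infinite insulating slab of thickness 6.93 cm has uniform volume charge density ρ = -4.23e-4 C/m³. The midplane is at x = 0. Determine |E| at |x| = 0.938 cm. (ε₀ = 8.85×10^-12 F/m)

|E| ≈ 4.48×10^5 V/m

By symmetry E is perpendicular to the slab. A Gaussian pillbox from −0.938 cm to +0.938 cm (face area A) lies entirely within the slab.
Q_enc = ρ·(2x)·A and flux = 2EA, so 2EA = 2ρxA/ε₀ ⇒ E = |ρ|x/ε₀.
E = (4.23×10^-4)(0.00938)/(8.85×10^-12) = 4.48e5 N/C.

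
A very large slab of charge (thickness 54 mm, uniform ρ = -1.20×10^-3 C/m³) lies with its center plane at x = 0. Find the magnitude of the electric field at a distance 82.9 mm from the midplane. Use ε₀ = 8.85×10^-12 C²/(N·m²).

E ≈ 3.66e6 N/C

The point |x| = 82.9 mm lies outside the slab (half-thickness 0.027 m). A symmetric pillbox spanning the full slab encloses Q_enc = ρ·d·A.
Flux = 2EA ⇒ E = |ρ|d/(2ε₀), independent of distance outside.
E = (1.20×10^-3)(0.054)/(2·8.85×10^-12) = 3.66e6 N/C.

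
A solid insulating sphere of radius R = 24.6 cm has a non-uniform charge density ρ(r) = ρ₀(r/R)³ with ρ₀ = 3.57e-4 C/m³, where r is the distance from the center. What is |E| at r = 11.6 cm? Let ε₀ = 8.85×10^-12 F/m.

|E| = 8.18e4 N/C

Use a concentric Gaussian sphere at r = 11.6 cm (r < R).
Q_enc = ∫₀^r ρ(r')·4πr'² dr' = (4πρ₀/R³) ∫₀^r r'^5 dr' = 4πρ₀ r^6/(6·R³) = 1.224×10^-7 C.
By Gauss's law, ∮E·dA = E·4πr² = Q_enc/ε₀.
E = |Q_enc|/(4πε₀r²) = (1.224×10^-7)/(4π·8.85×10^-12·(0.116)²) = 8.18×10^4 N/C.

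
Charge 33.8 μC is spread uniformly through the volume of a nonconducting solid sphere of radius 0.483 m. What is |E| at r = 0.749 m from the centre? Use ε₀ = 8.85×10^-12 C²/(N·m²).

By spherical symmetry E is radial; choose a Gaussian sphere of radius r = 0.749 m (r > R, so the entire charge is enclosed).
Q_enc = 33.8 μC = 3.38e-5 C.
By Gauss's law, ∮E·dA = E·4πr² = Q_enc/ε₀.
E = |Q_enc|/(4πε₀r²) = (3.38×10^-5)/(4π·8.85×10^-12·(0.749)²) = 5.42e5 N/C.

E ≈ 5.42×10^5 N/C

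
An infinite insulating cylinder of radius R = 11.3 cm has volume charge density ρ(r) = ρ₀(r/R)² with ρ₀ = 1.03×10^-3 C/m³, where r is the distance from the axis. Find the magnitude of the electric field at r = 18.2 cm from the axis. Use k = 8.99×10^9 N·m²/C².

Coaxial Gaussian cylinder, radius r = 18.2 cm, length L (r > R, full charge per length enclosed).
λ_enc = 2π ∫₀^R ρ₀(r'/R)^2 r' dr' = 2πρ₀R²/4 = 2.066×10^-5 C/m.
By Gauss's law (flux through the curved wall only), E·2πrL = λ_enc L/ε₀.
E = 2k|λ_enc|/r = 2(8.99×10^9)(2.066×10^-5)/(0.182) = 2.04×10^6 N/C.

E = 2.04×10^6 N/C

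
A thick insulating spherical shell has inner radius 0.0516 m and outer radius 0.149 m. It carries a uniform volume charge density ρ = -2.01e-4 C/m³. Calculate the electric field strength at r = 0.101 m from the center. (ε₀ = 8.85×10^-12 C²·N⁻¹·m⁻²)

By spherical symmetry E is radial; choose a Gaussian sphere of radius r = 0.101 m (within the shell material, 0.0516 m < r < 0.149 m).
Enclosed charge is the volume from a to r: Q_enc = (4π/3)ρ(r³ − a³) = -7.518×10^-7 C.
Applying ∮E·dA = Q_enc/ε₀ with Φ = E(4πr²):
E = |Q_enc|/(4πε₀r²) = (7.518×10^-7)/(4π·8.85×10^-12·(0.101)²) = 6.63×10^5 N/C.

|E| = 6.63×10^5 N/C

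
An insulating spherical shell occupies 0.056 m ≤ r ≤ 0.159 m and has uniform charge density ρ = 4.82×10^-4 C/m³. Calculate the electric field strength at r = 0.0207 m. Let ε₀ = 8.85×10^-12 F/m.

Use a concentric Gaussian sphere at r = 0.0207 m (r < 0.056 m, inside the empty cavity).
Q_enc = 0 (all charge lies at larger r); Gauss's law gives E = 0.

|E| = 0 N/C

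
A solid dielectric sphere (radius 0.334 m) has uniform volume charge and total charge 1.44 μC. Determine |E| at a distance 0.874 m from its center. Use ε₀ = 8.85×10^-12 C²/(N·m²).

Take a concentric spherical Gaussian surface of radius r = 0.874 m (r > R, so the entire charge is enclosed).
Q_enc = 1.44 μC = 1.44×10^-6 C.
Gauss's law: E·4πr² = Q_enc/ε₀.
E = |Q_enc|/(4πε₀r²) = (1.44e-6)/(4π·8.85×10^-12·(0.874)²) = 1.70×10^4 N/C.

E ≈ 1.70×10^4 V/m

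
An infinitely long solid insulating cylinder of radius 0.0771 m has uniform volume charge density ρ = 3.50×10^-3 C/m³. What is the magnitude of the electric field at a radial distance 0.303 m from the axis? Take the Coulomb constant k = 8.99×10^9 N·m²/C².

Take a coaxial cylindrical Gaussian surface of radius r = 0.303 m and length L (r > 0.0771 m, full cross-section enclosed).
λ_enc = ρ·πR² = (3.50e-3)π(0.0771)² = 6.536×10^-5 C/m.
By Gauss's law (flux through the curved wall only), E·2πrL = λ_enc L/ε₀.
E = 2k|λ_enc|/r = 2(8.99×10^9)(6.536×10^-5)/(0.303) = 3.88×10^6 N/C.

E ≈ 3.88×10^6 N/C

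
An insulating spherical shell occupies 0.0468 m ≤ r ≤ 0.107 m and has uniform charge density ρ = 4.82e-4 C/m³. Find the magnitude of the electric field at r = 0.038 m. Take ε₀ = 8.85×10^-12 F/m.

E = 0 (no enclosed charge)

Symmetry ⇒ E = E(r) r̂. Gaussian sphere of radius r = 0.038 m (r < 0.0468 m, inside the empty cavity).
No charge is enclosed, so by Gauss's law E·4πr² = 0 ⇒ E = 0.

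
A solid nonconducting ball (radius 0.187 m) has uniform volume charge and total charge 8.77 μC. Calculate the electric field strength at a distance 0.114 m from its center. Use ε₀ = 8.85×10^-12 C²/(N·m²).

|E| ≈ 1.37×10^6 N/C

Use a concentric Gaussian sphere at r = 0.114 m (r < R).
For a uniform sphere the enclosed fraction is (r/R)³, so Q_enc = (8.77 μC)(0.114/0.187)³ = 1.987×10^-6 C.
Since E is radial and uniform over the Gaussian sphere, Φ = E·4πr² = Q_enc/ε₀.
E = |Q_enc|/(4πε₀r²) = (1.987e-6)/(4π·8.85×10^-12·(0.114)²) = 1.37×10^6 N/C.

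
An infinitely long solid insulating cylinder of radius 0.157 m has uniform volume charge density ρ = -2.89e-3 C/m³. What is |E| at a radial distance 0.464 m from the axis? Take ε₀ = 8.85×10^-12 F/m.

Coaxial Gaussian cylinder, radius r = 0.464 m, length L (r > 0.157 m, full cross-section enclosed).
λ_enc = ρ·πR² = (-2.89×10^-3)π(0.157)² = -2.238×10^-4 C/m.
Applying ∮E·dA = Q_enc/ε₀ with the end caps contributing no flux:
E = |λ_enc|/(2πε₀r) = (2.238e-4)/(2π·8.85×10^-12·0.464) = 8.67×10^6 N/C.

|E| = 8.67e6 N/C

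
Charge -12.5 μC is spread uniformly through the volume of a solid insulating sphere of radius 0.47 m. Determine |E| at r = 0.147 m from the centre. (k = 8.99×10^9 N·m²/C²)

Use a concentric Gaussian sphere at r = 0.147 m (r < R).
For a uniform sphere the enclosed fraction is (r/R)³, so Q_enc = (-12.5 μC)(0.147/0.47)³ = -3.824×10^-7 C.
Gauss's law: E·4πr² = Q_enc/ε₀.
E = k|Q_enc|/r² = (8.99×10^9)(3.824×10^-7)/(0.147)² = 1.59e5 N/C.

|E| = 1.59e5 N/C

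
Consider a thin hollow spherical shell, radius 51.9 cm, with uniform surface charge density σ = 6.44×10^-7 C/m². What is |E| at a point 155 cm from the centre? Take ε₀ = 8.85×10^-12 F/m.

Use a concentric Gaussian sphere at r = 155 cm (r > 51.9 cm).
The entire shell is enclosed: Q_enc = σ·4πR² = (6.44×10^-7)·4π·(0.519)² = 2.18×10^-6 C.
By Gauss's law, ∮E·dA = E·4πr² = Q_enc/ε₀.
E = |Q_enc|/(4πε₀r²) = (2.18×10^-6)/(4π·8.85×10^-12·(1.55)²) = 8.16×10^3 N/C.

E ≈ 8.16e3 N/C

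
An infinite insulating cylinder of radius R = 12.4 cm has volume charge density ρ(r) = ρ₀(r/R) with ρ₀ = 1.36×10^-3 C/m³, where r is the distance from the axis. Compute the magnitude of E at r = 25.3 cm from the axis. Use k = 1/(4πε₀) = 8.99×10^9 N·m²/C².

Choose a coaxial cylinder of radius r = 25.3 cm (arbitrary length L) as the Gaussian surface (r > R, full charge per length enclosed).
λ_enc = 2π ∫₀^R ρ₀(r'/R)^1 r' dr' = 2πρ₀R²/3 = 4.38×10^-5 C/m.
Since E is radial and uniform over the curved surface, Φ = E·2πrL = Q_enc/ε₀ = λ_enc L/ε₀.
E = 2k|λ_enc|/r = 2(8.99×10^9)(4.38×10^-5)/(0.253) = 3.11e6 N/C.

|E| = 3.11×10^6 N/C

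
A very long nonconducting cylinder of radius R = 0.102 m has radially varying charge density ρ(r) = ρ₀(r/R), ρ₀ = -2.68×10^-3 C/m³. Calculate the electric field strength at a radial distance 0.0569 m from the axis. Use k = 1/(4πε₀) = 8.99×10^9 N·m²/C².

Coaxial Gaussian cylinder, radius r = 0.0569 m, length L (r < R).
Integrating ρ over the cross-section to radius r: λ_enc = (2πρ₀/R) ∫₀^r r'^2 dr' = 2πρ₀ r^3/(3·R) = -1.014×10^-5 C/m.
Gauss's law: E·2πrL = λ_enc L/ε₀.
E = 2k|λ_enc|/r = 2(8.99×10^9)(1.014×10^-5)/(0.0569) = 3.20e6 N/C.

E ≈ 3.20×10^6 N/C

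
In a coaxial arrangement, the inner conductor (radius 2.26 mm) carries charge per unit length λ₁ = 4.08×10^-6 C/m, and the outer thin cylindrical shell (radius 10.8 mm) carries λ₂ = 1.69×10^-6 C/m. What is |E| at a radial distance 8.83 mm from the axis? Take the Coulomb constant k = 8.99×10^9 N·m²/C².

Coaxial Gaussian cylinder, radius r = 8.83 mm, length L (between the conductors, 2.26 mm < r < 10.8 mm).
The shell at 10.8 mm lies outside the Gaussian surface, so λ_enc = λ₁ = 4.08e-6 C/m.
By Gauss's law (flux through the curved wall only), E·2πrL = λ_enc L/ε₀.
E = 2k|λ_enc|/r = 2(8.99×10^9)(4.08e-6)/(0.00883) = 8.31×10^6 N/C.

8.31e6 N/C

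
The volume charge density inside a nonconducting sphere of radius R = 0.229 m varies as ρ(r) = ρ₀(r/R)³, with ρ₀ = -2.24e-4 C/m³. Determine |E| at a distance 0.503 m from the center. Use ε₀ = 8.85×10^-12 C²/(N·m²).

By spherical symmetry E is radial; choose a Gaussian sphere of radius r = 0.503 m (r > R, all charge enclosed).
Q_enc = 4π ∫₀^R ρ₀(r'/R)^3 r'² dr' = 4πρ₀R³/6 = -5.634e-6 C.
Since E is radial and uniform over the Gaussian sphere, Φ = E·4πr² = Q_enc/ε₀.
E = |Q_enc|/(4πε₀r²) = (5.634×10^-6)/(4π·8.85×10^-12·(0.503)²) = 2.00×10^5 N/C.

|E| ≈ 2.00×10^5 V/m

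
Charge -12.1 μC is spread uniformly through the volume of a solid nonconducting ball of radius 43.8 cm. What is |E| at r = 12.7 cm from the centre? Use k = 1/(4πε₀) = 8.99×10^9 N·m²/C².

E ≈ 1.64×10^5 N/C

By spherical symmetry E is radial; choose a Gaussian sphere of radius r = 12.7 cm (r < R).
For a uniform sphere the enclosed fraction is (r/R)³, so Q_enc = (-12.1 μC)(0.127/0.438)³ = -2.95×10^-7 C.
Gauss's law: E·4πr² = Q_enc/ε₀.
E = k|Q_enc|/r² = (8.99×10^9)(2.95×10^-7)/(0.127)² = 1.64×10^5 N/C.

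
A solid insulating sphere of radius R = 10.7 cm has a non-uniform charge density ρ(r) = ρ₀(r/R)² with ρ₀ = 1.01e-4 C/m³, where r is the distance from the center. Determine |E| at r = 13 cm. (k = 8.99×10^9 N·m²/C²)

Symmetry ⇒ E = E(r) r̂. Gaussian sphere of radius r = 13 cm (r > R, all charge enclosed).
Q_enc = 4π ∫₀^R ρ₀(r'/R)^2 r'² dr' = 4πρ₀R³/5 = 3.11×10^-7 C.
Since E is radial and uniform over the Gaussian sphere, Φ = E·4πr² = Q_enc/ε₀.
E = k|Q_enc|/r² = (8.99×10^9)(3.11×10^-7)/(0.13)² = 1.65×10^5 N/C.

|E| ≈ 1.65e5 N/C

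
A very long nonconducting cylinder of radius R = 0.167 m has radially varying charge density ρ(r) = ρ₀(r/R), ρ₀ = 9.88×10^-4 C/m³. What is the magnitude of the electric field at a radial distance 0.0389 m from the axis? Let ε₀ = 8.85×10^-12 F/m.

|E| = 3.37×10^5 V/m

Take a coaxial cylindrical Gaussian surface of radius r = 0.0389 m and length L (r < R).
λ_enc = ∫₀^r ρ(r')·2πr' dr' = (2πρ₀/R)·r^3/3 = 7.294×10^-7 C/m.
By Gauss's law (flux through the curved wall only), E·2πrL = λ_enc L/ε₀.
E = |λ_enc|/(2πε₀r) = (7.294×10^-7)/(2π·8.85×10^-12·0.0389) = 3.37×10^5 N/C.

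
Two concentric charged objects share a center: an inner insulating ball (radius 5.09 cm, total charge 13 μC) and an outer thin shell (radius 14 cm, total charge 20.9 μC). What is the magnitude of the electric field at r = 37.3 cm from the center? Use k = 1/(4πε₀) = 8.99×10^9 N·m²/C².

E = 2.19×10^6 N/C

Symmetry ⇒ E = E(r) r̂. Gaussian sphere of radius r = 37.3 cm (r > 14 cm, enclosing both).
Q_enc = (13 μC) + (20.9 μC) = 3.39e-5 C.
Applying ∮E·dA = Q_enc/ε₀ with Φ = E(4πr²):
E = k|Q_enc|/r² = (8.99×10^9)(3.39×10^-5)/(0.373)² = 2.19×10^6 N/C.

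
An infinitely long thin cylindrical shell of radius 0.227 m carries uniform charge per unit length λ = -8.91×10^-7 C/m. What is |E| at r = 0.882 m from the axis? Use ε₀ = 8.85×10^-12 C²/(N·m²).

Choose a coaxial cylinder of radius r = 0.882 m (arbitrary length L) as the Gaussian surface (r > 0.227 m).
The full line charge is enclosed: λ_enc = -8.91e-7 C/m.
Gauss's law: E·2πrL = λ_enc L/ε₀.
E = |λ_enc|/(2πε₀r) = (8.91×10^-7)/(2π·8.85×10^-12·0.882) = 1.82e4 N/C.

|E| = 1.82e4 V/m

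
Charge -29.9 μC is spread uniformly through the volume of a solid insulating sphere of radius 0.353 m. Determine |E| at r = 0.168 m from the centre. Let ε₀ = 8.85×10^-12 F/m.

By spherical symmetry E is radial; choose a Gaussian sphere of radius r = 0.168 m (r < R).
For a uniform sphere the enclosed fraction is (r/R)³, so Q_enc = (-29.9 μC)(0.168/0.353)³ = -3.223e-6 C.
Since E is radial and uniform over the Gaussian sphere, Φ = E·4πr² = Q_enc/ε₀.
E = |Q_enc|/(4πε₀r²) = (3.223×10^-6)/(4π·8.85×10^-12·(0.168)²) = 1.03×10^6 N/C.

|E| ≈ 1.03e6 V/m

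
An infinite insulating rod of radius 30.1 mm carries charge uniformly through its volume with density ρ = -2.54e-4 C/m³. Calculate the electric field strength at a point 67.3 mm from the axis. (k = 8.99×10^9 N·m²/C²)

Coaxial Gaussian cylinder, radius r = 67.3 mm, length L (r > 30.1 mm, full cross-section enclosed).
λ_enc = ρ·πR² = (-2.54×10^-4)π(0.0301)² = -7.23×10^-7 C/m.
Applying ∮E·dA = Q_enc/ε₀ with the end caps contributing no flux:
E = 2k|λ_enc|/r = 2(8.99×10^9)(7.23e-7)/(0.0673) = 1.93×10^5 N/C.

|E| ≈ 1.93e5 V/m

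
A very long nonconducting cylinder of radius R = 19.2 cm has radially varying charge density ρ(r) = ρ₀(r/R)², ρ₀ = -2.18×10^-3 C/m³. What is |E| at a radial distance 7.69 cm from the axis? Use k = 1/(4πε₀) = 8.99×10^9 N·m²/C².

Take a coaxial cylindrical Gaussian surface of radius r = 7.69 cm and length L (r < R).
λ_enc = ∫₀^r ρ(r')·2πr' dr' = (2πρ₀/R²)·r^4/4 = -3.248e-6 C/m.
Applying ∮E·dA = Q_enc/ε₀ with the end caps contributing no flux:
E = 2k|λ_enc|/r = 2(8.99×10^9)(3.248×10^-6)/(0.0769) = 7.60×10^5 N/C.

E ≈ 7.60×10^5 N/C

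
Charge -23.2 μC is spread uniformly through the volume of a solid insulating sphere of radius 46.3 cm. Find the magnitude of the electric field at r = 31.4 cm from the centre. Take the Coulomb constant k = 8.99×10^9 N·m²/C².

By spherical symmetry E is radial; choose a Gaussian sphere of radius r = 31.4 cm (r < R).
Only the charge within r is enclosed: Q_enc = Q·(r/R)³ = (-23.2 μC)·(31.4 cm/46.3 cm)³ = -7.237e-6 C.
Gauss's law: E·4πr² = Q_enc/ε₀.
E = k|Q_enc|/r² = (8.99×10^9)(7.237×10^-6)/(0.314)² = 6.60×10^5 N/C.

|E| = 6.60×10^5 N/C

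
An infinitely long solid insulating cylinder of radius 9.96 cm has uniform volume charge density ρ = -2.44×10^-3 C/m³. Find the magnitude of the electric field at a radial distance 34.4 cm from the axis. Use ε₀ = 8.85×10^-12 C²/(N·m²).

|E| = 3.98×10^6 V/m

Choose a coaxial cylinder of radius r = 34.4 cm (arbitrary length L) as the Gaussian surface (r > 9.96 cm, full cross-section enclosed).
λ_enc = ρ·πR² = (-2.44×10^-3)π(0.0996)² = -7.604×10^-5 C/m.
Since E is radial and uniform over the curved surface, Φ = E·2πrL = Q_enc/ε₀ = λ_enc L/ε₀.
E = |λ_enc|/(2πε₀r) = (7.604×10^-5)/(2π·8.85×10^-12·0.344) = 3.98×10^6 N/C.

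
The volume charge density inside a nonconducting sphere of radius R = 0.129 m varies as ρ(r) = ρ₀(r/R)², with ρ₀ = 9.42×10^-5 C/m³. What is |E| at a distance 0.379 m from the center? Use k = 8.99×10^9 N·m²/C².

Take a concentric spherical Gaussian surface of radius r = 0.379 m (r > R, all charge enclosed).
Q_enc = 4π ∫₀^R ρ₀(r'/R)^2 r'² dr' = 4πρ₀R³/5 = 5.082e-7 C.
By Gauss's law, ∮E·dA = E·4πr² = Q_enc/ε₀.
E = k|Q_enc|/r² = (8.99×10^9)(5.082×10^-7)/(0.379)² = 3.18×10^4 N/C.

|E| ≈ 3.18×10^4 N/C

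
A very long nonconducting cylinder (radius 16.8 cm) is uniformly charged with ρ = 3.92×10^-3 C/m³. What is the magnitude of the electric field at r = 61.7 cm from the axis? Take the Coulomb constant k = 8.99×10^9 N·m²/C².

E = 1.01×10^7 N/C

Coaxial Gaussian cylinder, radius r = 61.7 cm, length L (r > 16.8 cm, full cross-section enclosed).
λ_enc = ρ·πR² = (3.92e-3)π(0.168)² = 3.476×10^-4 C/m.
Applying ∮E·dA = Q_enc/ε₀ with the end caps contributing no flux:
E = 2k|λ_enc|/r = 2(8.99×10^9)(3.476e-4)/(0.617) = 1.01×10^7 N/C.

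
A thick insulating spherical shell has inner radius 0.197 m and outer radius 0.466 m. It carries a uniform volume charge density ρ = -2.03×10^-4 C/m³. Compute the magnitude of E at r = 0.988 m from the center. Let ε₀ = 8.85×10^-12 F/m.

By spherical symmetry E is radial; choose a Gaussian sphere of radius r = 0.988 m (r > 0.466 m, enclosing the whole shell).
Q_enc = ρ·(4π/3)(b³ − a³) = (-2.03×10^-4)·(4π/3)·((0.466)³ − (0.197)³) = -7.955×10^-5 C.
Gauss's law: E·4πr² = Q_enc/ε₀.
E = |Q_enc|/(4πε₀r²) = (7.955×10^-5)/(4π·8.85×10^-12·(0.988)²) = 7.33e5 N/C.

|E| = 7.33×10^5 V/m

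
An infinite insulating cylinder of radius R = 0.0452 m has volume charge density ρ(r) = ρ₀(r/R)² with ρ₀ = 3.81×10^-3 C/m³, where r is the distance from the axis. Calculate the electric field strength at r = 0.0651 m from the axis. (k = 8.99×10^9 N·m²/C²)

Coaxial Gaussian cylinder, radius r = 0.0651 m, length L (r > R, full charge per length enclosed).
λ_enc = 2π ∫₀^R ρ₀(r'/R)^2 r' dr' = 2πρ₀R²/4 = 1.223×10^-5 C/m.
Gauss's law: E·2πrL = λ_enc L/ε₀.
E = 2k|λ_enc|/r = 2(8.99×10^9)(1.223×10^-5)/(0.0651) = 3.38×10^6 N/C.

|E| = 3.38e6 N/C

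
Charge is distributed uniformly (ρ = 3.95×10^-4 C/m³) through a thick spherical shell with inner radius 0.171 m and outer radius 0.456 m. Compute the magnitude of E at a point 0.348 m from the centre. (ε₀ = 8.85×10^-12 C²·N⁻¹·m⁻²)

Take a concentric spherical Gaussian surface of radius r = 0.348 m (within the shell material, 0.171 m < r < 0.456 m).
Only the shell between 0.171 m and r is enclosed: Q_enc = ρ·(4π/3)(r³ − a³) = (3.95e-4)·(4π/3)·((0.348)³ − (0.171)³) = 6.146×10^-5 C.
By Gauss's law, ∮E·dA = E·4πr² = Q_enc/ε₀.
E = |Q_enc|/(4πε₀r²) = (6.146×10^-5)/(4π·8.85×10^-12·(0.348)²) = 4.56e6 N/C.

|E| ≈ 4.56×10^6 N/C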